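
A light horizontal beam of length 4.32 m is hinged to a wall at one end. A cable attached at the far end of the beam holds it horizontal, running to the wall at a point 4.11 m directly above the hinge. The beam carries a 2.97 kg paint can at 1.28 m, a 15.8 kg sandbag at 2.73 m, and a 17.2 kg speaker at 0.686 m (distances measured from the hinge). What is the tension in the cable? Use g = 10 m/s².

Taking torques about the hinge:
Paint can: 2.97 × 10 = 29.7 N down at 1.28 m → arm 1.28 m, τ = 29.7 × 1.28 = 38.02 N·m clockwise.
Sandbag: 15.8 × 10 = 158 N down at 2.73 m → arm 2.73 m, τ = 158 × 2.73 = 431.3 N·m clockwise.
Speaker: 17.2 × 10 = 172 N down at 0.686 m → arm 0.686 m, τ = 172 × 0.686 = 118 N·m clockwise.
Total clockwise load moment = 587.3 N·m.
The cable tension T acts at 4.32 m; only its component perpendicular to the beam, T sinθ, produces torque. sinθ = h/√(h²+d²) = 4.11/√(4.11²+4.32²) = 0.6893.
Στ = 0 ⇒ T × 4.32 × 0.6893 = 587.3 ⇒ T = 587.3 / 2.978 = 197 N.

T ≈ 197 N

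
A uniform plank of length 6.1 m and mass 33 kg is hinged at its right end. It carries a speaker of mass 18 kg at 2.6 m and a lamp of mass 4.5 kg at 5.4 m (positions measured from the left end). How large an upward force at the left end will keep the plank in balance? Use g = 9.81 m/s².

Take moments about the right end.
Beam weight: 33 × 9.81 = 323.7 N down at 3.05 m → arm 3.05 m, τ = 323.7 × 3.05 = 987.3 N·m counterclockwise.
Speaker: 18 × 9.81 = 176.6 N down at 2.6 m → arm 3.5 m, τ = 176.6 × 3.5 = 618.1 N·m counterclockwise.
Lamp: 4.5 × 9.81 = 44.15 N down at 5.4 m → arm 0.7 m, τ = 44.15 × 0.7 = 30.9 N·m counterclockwise.
Net moment of the loads = 1636 N·m counterclockwise.
The upward force F acts at the left end, arm 6.1 m, giving F × 6.1 clockwise.
For rotational equilibrium, F × 6.1 = 1636, so F = 1636 / 6.1 = 268 N.

F ≈ 268 N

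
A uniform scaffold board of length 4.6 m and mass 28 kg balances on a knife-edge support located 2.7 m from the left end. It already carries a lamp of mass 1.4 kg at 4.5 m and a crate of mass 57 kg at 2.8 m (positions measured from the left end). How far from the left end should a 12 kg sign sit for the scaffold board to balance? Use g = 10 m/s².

x ≈ 2.95 m from the left end

Choose the knife-edge support (at 2.7 m from the left end) as the axis so the support reaction has zero arm there.
Beam weight: 28 × 10 = 280 N down at 2.3 m → arm 0.4 m, τ = 280 × 0.4 = 112 N·m counterclockwise.
Lamp: 1.4 × 10 = 14 N down at 4.5 m → arm 1.8 m, τ = 14 × 1.8 = 25.2 N·m clockwise.
Crate: 57 × 10 = 570 N down at 2.8 m → arm 0.1 m, τ = 570 × 0.1 = 57 N·m clockwise.
Net moment of existing loads = 29.8 N·m counterclockwise.
The sign weighs 12 × 10 = 120 N and must supply an equal clockwise moment, so its lever arm about the knife-edge support is 29.8 / 120 = 0.248 m.
That puts it at 2.7 + 0.248 = 2.95 m from the left end.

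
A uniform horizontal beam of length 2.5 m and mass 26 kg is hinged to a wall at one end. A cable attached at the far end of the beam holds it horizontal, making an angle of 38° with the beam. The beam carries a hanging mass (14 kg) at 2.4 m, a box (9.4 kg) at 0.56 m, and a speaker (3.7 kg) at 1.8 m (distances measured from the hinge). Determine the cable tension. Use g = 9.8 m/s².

Choose the hinge as the axis so the unknown hinge reaction has zero arm there.
Beam weight: 26 × 9.8 = 254.8 N down at 1.25 m → arm 1.25 m, τ = 254.8 × 1.25 = 318.5 N·m clockwise.
Hanging mass: 14 × 9.8 = 137.2 N down at 2.4 m → arm 2.4 m, τ = 137.2 × 2.4 = 329.3 N·m clockwise.
Box: 9.4 × 9.8 = 92.12 N down at 0.56 m → arm 0.56 m, τ = 92.12 × 0.56 = 51.59 N·m clockwise.
Speaker: 3.7 × 9.8 = 36.26 N down at 1.8 m → arm 1.8 m, τ = 36.26 × 1.8 = 65.27 N·m clockwise.
Total clockwise load moment = 764.7 N·m.
The cable tension T acts at 2.5 m; only its component perpendicular to the beam, T sinθ, produces torque. sin 38° = 0.6157.
Στ = 0 ⇒ T × 2.5 × 0.6157 = 764.7 ⇒ T = 764.7 / 1.539 = 497 N.

T ≈ 497 N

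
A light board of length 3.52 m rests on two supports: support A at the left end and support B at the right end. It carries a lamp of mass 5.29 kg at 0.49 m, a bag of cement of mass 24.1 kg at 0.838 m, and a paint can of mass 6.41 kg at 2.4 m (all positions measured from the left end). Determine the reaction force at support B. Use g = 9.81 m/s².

About support A:
Lamp: 5.29 × 9.81 = 51.89 N down at 0.49 m → arm 0.49 m, τ = 51.89 × 0.49 = 25.43 N·m clockwise.
Bag of cement: 24.1 × 9.81 = 236.4 N down at 0.838 m → arm 0.838 m, τ = 236.4 × 0.838 = 198.1 N·m clockwise.
Paint can: 6.41 × 9.81 = 62.88 N down at 2.4 m → arm 2.4 m, τ = 62.88 × 2.4 = 150.9 N·m clockwise.
Net load moment about support A = 374.4 N·m clockwise.
Reaction R at support B is upward at 3.52 m, arm 3.52 m → moment R × 3.52 counterclockwise.
For rotational equilibrium, R × 3.52 = 374.4, so R = 106 N.

R_B ≈ 106 N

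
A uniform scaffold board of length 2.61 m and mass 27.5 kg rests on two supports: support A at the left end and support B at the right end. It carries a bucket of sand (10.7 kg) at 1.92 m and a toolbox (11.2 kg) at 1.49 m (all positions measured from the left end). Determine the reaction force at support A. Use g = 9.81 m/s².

R_A ≈ 210 N

Take moments about support B.
Beam weight: 27.5 × 9.81 = 269.8 N down at 1.305 m → arm 1.305 m, τ = 269.8 × 1.305 = 352.1 N·m counterclockwise.
Bucket of sand: 10.7 × 9.81 = 105 N down at 1.92 m → arm 0.69 m, τ = 105 × 0.69 = 72.45 N·m counterclockwise.
Toolbox: 11.2 × 9.81 = 109.9 N down at 1.49 m → arm 1.12 m, τ = 109.9 × 1.12 = 123.1 N·m counterclockwise.
Net load moment about support B = 547.6 N·m counterclockwise.
Reaction R at support A is upward at 0 m, arm 2.61 m → moment R × 2.61 clockwise.
For rotational equilibrium, R × 2.61 = 547.6, so R = 210 N.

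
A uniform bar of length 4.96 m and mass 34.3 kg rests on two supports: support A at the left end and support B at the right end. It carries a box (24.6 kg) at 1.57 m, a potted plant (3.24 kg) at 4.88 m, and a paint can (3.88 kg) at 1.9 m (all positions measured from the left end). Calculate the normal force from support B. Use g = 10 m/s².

R_B ≈ 296 N

Take moments about support A.
Beam weight: 34.3 × 10 = 343 N down at 2.48 m → arm 2.48 m, τ = 343 × 2.48 = 850.6 N·m clockwise.
Box: 24.6 × 10 = 246 N down at 1.57 m → arm 1.57 m, τ = 246 × 1.57 = 386.2 N·m clockwise.
Potted plant: 3.24 × 10 = 32.4 N down at 4.88 m → arm 4.88 m, τ = 32.4 × 4.88 = 158.1 N·m clockwise.
Paint can: 3.88 × 10 = 38.8 N down at 1.9 m → arm 1.9 m, τ = 38.8 × 1.9 = 73.72 N·m clockwise.
Net load moment about support A = 1469 N·m clockwise.
Reaction R at support B is upward at 4.96 m, arm 4.96 m → moment R × 4.96 counterclockwise.
For rotational equilibrium, R × 4.96 = 1469, so R = 296 N.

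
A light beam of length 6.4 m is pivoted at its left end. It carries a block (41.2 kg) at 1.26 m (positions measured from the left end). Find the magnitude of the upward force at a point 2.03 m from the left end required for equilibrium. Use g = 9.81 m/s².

F ≈ 251 N

Sum moments about the left end (the unknown pivot reaction has zero arm there).
Block: 41.2 × 9.81 = 404.2 N down at 1.26 m → arm 1.26 m, τ = 404.2 × 1.26 = 509.3 N·m clockwise.
Net moment of the loads = 509.3 N·m clockwise.
The upward force F acts at a point 2.03 m from the left end, arm 2.03 m, giving F × 2.03 counterclockwise.
For rotational equilibrium, F × 2.03 = 509.3, so F = 509.3 / 2.03 = 251 N.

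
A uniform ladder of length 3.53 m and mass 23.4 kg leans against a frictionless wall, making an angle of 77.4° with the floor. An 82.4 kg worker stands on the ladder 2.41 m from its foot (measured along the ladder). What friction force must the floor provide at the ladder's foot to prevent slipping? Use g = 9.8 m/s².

f ≈ 149 N

Taking torques about the foot of the ladder:
Ladder weight 23.4×9.8 = 229.3 N acts at 1.765 m along the ladder; its horizontal arm is 1.765·cos77.4° = 0.385 m → τ = 88.28 N·m clockwise.
Worker: 82.4×9.8 = 807.5 N at 2.41 m → arm 0.5257 m → τ = 424.5 N·m clockwise.
Wall normal N acts horizontally at the top; its moment arm is the height L sinθ = 3.53·sin77.4° = 3.445 m, counterclockwise.
Στ = 0 ⇒ N × 3.445 = 512.8 ⇒ N = 149 N.
ΣFx = 0: friction at the foot balances the wall's push, so f = N_wall = 149 N.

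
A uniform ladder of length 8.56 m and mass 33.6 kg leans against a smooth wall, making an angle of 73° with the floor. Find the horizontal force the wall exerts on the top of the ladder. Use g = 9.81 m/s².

Take moments about the foot of the ladder.
Ladder weight 33.6×9.81 = 329.6 N acts at 4.28 m along the ladder; its horizontal arm is 4.28·cos73° = 1.251 m → τ = 412.3 N·m clockwise.
Wall normal N acts horizontally at the top; its moment arm is the height L sinθ = 8.56·sin73° = 8.186 m, counterclockwise.
Setting net torque to zero: N × 8.186 = 412.3 → N = 50.4 N.

N_wall ≈ 50.4 N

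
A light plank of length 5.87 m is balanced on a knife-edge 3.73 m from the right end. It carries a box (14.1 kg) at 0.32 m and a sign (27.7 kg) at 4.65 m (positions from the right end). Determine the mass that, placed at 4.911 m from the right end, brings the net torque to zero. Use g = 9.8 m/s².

m ≈ 19.1 kg

Taking torques about the knife-edge (at 3.73 m from the right end):
Box: 14.1 × 9.8 = 138.2 N down at 0.32 m → arm 3.41 m, τ = 138.2 × 3.41 = 471.3 N·m clockwise.
Sign: 27.7 × 9.8 = 271.5 N down at 4.65 m → arm 0.92 m, τ = 271.5 × 0.92 = 249.8 N·m counterclockwise.
Net moment of known loads = 221.5 N·m clockwise.
An unknown mass m at 4.911 m has arm 1.181 m; its moment is m·g·1.181 counterclockwise.
Balancing moments: m × 9.8 × 1.181 = 221.5, giving m = 221.5 / (9.8 × 1.181) = 19.1 kg.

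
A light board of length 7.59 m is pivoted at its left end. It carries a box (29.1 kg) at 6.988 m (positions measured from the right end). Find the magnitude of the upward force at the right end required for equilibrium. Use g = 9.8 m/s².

F ≈ 22.6 N

About the left end:
Box: 29.1 × 9.8 = 285.2 N down at 6.988 m → arm 0.602 m, τ = 285.2 × 0.602 = 171.7 N·m clockwise.
Net moment of the loads = 171.7 N·m clockwise.
The upward force F acts at the right end, arm 7.59 m, giving F × 7.59 counterclockwise.
Setting net torque to zero: F × 7.59 = 171.7 → F = 171.7 / 7.59 = 22.6 N.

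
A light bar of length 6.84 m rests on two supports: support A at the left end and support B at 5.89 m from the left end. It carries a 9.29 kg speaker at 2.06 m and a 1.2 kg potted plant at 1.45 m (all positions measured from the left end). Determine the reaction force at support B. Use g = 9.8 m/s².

Sum moments about support A (its reaction then has zero moment arm).
Speaker: 9.29 × 9.8 = 91.04 N down at 2.06 m → arm 2.06 m, τ = 91.04 × 2.06 = 187.5 N·m clockwise.
Potted plant: 1.2 × 9.8 = 11.76 N down at 1.45 m → arm 1.45 m, τ = 11.76 × 1.45 = 17.05 N·m clockwise.
Net load moment about support A = 204.6 N·m clockwise.
Reaction R at support B is upward at 5.89 m, arm 5.89 m → moment R × 5.89 counterclockwise.
For rotational equilibrium, R × 5.89 = 204.6, so R = 34.7 N.

R_B ≈ 34.7 N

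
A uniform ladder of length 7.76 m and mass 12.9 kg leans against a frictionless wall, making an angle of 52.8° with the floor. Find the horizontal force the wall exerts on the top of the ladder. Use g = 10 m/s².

Take moments about the foot of the ladder.
Ladder weight 12.9×10 = 129 N acts at 3.88 m along the ladder; its horizontal arm is 3.88·cos52.8° = 2.346 m → τ = 302.6 N·m clockwise.
Wall normal N acts horizontally at the top; its moment arm is the height L sinθ = 7.76·sin52.8° = 6.181 m, counterclockwise.
Balancing moments: N × 6.181 = 302.6, giving N = 49 N.

N_wall ≈ 49 N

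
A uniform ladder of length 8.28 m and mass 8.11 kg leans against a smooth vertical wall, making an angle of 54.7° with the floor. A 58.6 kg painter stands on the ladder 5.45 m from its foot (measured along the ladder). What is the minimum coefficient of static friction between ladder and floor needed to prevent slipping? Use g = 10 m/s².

μ_min ≈ 0.452

Taking torques about the foot of the ladder:
Ladder weight 8.11×10 = 81.1 N acts at 4.14 m along the ladder; its horizontal arm is 4.14·cos54.7° = 2.392 m → τ = 194 N·m clockwise.
Painter: 58.6×10 = 586 N at 5.45 m → arm 3.149 m → τ = 1845 N·m clockwise.
Wall normal N acts horizontally at the top; its moment arm is the height L sinθ = 8.28·sin54.7° = 6.758 m, counterclockwise.
Setting net torque to zero: N × 6.758 = 2039 → N = 301.7 N.
ΣFx = 0 ⇒ f = N_wall = 301.7 N. ΣFy = 0 ⇒ N_floor = 667.1 N.
μ_min = f / N_floor = 301.7 / 667.1 = 0.452.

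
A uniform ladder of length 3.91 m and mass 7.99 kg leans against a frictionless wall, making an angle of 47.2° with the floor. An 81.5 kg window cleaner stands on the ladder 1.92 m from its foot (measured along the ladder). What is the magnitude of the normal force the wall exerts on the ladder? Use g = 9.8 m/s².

N_wall ≈ 399 N

Sum moments about the foot of the ladder (the floor normal and friction both act there and drop out).
Ladder weight 7.99×9.8 = 78.3 N acts at 1.955 m along the ladder; its horizontal arm is 1.955·cos47.2° = 1.328 m → τ = 104 N·m clockwise.
Window cleaner: 81.5×9.8 = 798.7 N at 1.92 m → arm 1.305 m → τ = 1042 N·m clockwise.
Wall normal N acts horizontally at the top; its moment arm is the height L sinθ = 3.91·sin47.2° = 2.869 m, counterclockwise.
Setting net torque to zero: N × 2.869 = 1146 → N = 399 N.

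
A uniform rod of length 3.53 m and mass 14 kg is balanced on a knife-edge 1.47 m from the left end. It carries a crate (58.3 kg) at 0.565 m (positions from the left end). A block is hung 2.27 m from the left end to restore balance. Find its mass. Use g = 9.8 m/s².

Take moments about the knife-edge (at 1.47 m from the left end).
Beam weight: 14 × 9.8 = 137.2 N down at 1.765 m → arm 0.295 m, τ = 137.2 × 0.295 = 40.47 N·m clockwise.
Crate: 58.3 × 9.8 = 571.3 N down at 0.565 m → arm 0.905 m, τ = 571.3 × 0.905 = 517 N·m counterclockwise.
Net moment of known loads = 476.5 N·m counterclockwise.
An unknown mass m at 2.27 m has arm 0.8 m; its moment is m·g·0.8 clockwise.
Balancing moments: m × 9.8 × 0.8 = 476.5, giving m = 476.5 / (9.8 × 0.8) = 60.8 kg.

m ≈ 60.8 kg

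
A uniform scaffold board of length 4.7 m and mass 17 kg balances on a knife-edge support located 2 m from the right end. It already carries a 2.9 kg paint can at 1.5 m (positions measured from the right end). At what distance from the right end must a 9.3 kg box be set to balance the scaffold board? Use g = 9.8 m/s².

Choose the knife-edge support (at 2 m from the right end) as the axis so the support reaction has zero arm there.
Beam weight: 17 × 9.8 = 166.6 N down at 2.35 m → arm 0.35 m, τ = 166.6 × 0.35 = 58.31 N·m counterclockwise.
Paint can: 2.9 × 9.8 = 28.42 N down at 1.5 m → arm 0.5 m, τ = 28.42 × 0.5 = 14.21 N·m clockwise.
Net moment of existing loads = 44.1 N·m counterclockwise.
The box weighs 9.3 × 9.8 = 91.14 N and must supply an equal clockwise moment, so its lever arm about the knife-edge support is 44.1 / 91.14 = 0.484 m.
That puts it at 2 − 0.484 = 1.52 m from the right end.

x ≈ 1.52 m from the right end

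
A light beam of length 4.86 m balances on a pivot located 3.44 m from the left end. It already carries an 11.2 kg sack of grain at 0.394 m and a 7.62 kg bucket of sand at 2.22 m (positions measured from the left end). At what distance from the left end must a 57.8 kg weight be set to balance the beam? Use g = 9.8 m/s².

About the pivot (at 3.44 m from the left end):
Sack of grain: 11.2 × 9.8 = 109.8 N down at 0.394 m → arm 3.046 m, τ = 109.8 × 3.046 = 334.5 N·m counterclockwise.
Bucket of sand: 7.62 × 9.8 = 74.68 N down at 2.22 m → arm 1.22 m, τ = 74.68 × 1.22 = 91.11 N·m counterclockwise.
Net moment of existing loads = 425.6 N·m counterclockwise.
The weight weighs 57.8 × 9.8 = 566.4 N and must supply an equal clockwise moment, so its lever arm about the pivot is 425.6 / 566.4 = 0.751 m.
That puts it at 3.44 + 0.751 = 4.19 m from the left end.

x ≈ 4.19 m from the left end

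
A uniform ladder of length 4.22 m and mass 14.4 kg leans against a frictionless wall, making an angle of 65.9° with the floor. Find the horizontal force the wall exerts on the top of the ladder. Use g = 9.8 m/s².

N_wall ≈ 31.6 N

Sum moments about the foot of the ladder (the floor normal and friction both act there and drop out).
Ladder weight 14.4×9.8 = 141.1 N acts at 2.11 m along the ladder; its horizontal arm is 2.11·cos65.9° = 0.8616 m → τ = 121.6 N·m clockwise.
Wall normal N acts horizontally at the top; its moment arm is the height L sinθ = 4.22·sin65.9° = 3.852 m, counterclockwise.
For rotational equilibrium, N × 3.852 = 121.6, so N = 31.6 N.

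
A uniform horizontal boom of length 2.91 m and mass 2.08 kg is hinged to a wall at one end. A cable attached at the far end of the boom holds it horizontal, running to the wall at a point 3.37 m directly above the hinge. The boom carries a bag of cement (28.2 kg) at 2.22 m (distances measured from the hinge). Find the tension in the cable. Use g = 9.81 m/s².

Choose the hinge as the axis so the unknown hinge reaction has zero arm there.
Beam weight: 2.08 × 9.81 = 20.4 N down at 1.455 m → arm 1.455 m, τ = 20.4 × 1.455 = 29.68 N·m clockwise.
Bag of cement: 28.2 × 9.81 = 276.6 N down at 2.22 m → arm 2.22 m, τ = 276.6 × 2.22 = 614.1 N·m clockwise.
Total clockwise load moment = 643.8 N·m.
The cable tension T acts at 2.91 m; only its component perpendicular to the boom, T sinθ, produces torque. sinθ = h/√(h²+d²) = 3.37/√(3.37²+2.91²) = 0.7569.
Στ = 0 ⇒ T × 2.91 × 0.7569 = 643.8 ⇒ T = 643.8 / 2.203 = 292 N.

T ≈ 292 N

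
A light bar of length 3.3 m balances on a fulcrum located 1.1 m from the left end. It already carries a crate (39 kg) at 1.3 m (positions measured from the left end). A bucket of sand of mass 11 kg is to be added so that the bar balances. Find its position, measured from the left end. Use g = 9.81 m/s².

x ≈ 0.391 m from the left end

Take moments about the fulcrum (at 1.1 m from the left end).
Crate: 39 × 9.81 = 382.6 N down at 1.3 m → arm 0.2 m, τ = 382.6 × 0.2 = 76.52 N·m clockwise.
Net moment of existing loads = 76.52 N·m clockwise.
The bucket of sand weighs 11 × 9.81 = 107.9 N and must supply an equal counterclockwise moment, so its lever arm about the fulcrum is 76.52 / 107.9 = 0.709 m.
That puts it at 1.1 − 0.709 = 0.391 m from the left end.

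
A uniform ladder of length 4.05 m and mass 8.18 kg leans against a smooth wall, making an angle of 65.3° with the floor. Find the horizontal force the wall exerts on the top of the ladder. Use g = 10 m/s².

N_wall ≈ 18.8 N

Sum moments about the foot of the ladder (the floor normal and friction both act there and drop out).
Ladder weight 8.18×10 = 81.8 N acts at 2.025 m along the ladder; its horizontal arm is 2.025·cos65.3° = 0.8462 m → τ = 69.22 N·m clockwise.
Wall normal N acts horizontally at the top; its moment arm is the height L sinθ = 4.05·sin65.3° = 3.679 m, counterclockwise.
For rotational equilibrium, N × 3.679 = 69.22, so N = 18.8 N.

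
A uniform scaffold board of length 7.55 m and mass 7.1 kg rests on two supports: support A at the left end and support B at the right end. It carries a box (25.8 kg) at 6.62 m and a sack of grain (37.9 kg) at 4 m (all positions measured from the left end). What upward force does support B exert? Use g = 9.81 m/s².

Sum moments about support A (its reaction then has zero moment arm).
Beam weight: 7.1 × 9.81 = 69.65 N down at 3.775 m → arm 3.775 m, τ = 69.65 × 3.775 = 262.9 N·m clockwise.
Box: 25.8 × 9.81 = 253.1 N down at 6.62 m → arm 6.62 m, τ = 253.1 × 6.62 = 1676 N·m clockwise.
Sack of grain: 37.9 × 9.81 = 371.8 N down at 4 m → arm 4 m, τ = 371.8 × 4 = 1487 N·m clockwise.
Net load moment about support A = 3426 N·m clockwise.
Reaction R at support B is upward at 7.55 m, arm 7.55 m → moment R × 7.55 counterclockwise.
Στ = 0 ⇒ R × 7.55 = 3426 ⇒ R = 454 N.

R_B ≈ 454 N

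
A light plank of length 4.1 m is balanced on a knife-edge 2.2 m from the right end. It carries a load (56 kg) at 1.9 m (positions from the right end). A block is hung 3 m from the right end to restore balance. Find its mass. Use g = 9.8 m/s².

m ≈ 21 kg

About the knife-edge (at 2.2 m from the right end):
Load: 56 × 9.8 = 548.8 N down at 1.9 m → arm 0.3 m, τ = 548.8 × 0.3 = 164.6 N·m clockwise.
Net moment of known loads = 164.6 N·m clockwise.
An unknown mass m at 3 m has arm 0.8 m; its moment is m·g·0.8 counterclockwise.
Στ = 0 ⇒ m × 9.8 × 0.8 = 164.6 ⇒ m = 164.6 / (9.8 × 0.8) = 21 kg.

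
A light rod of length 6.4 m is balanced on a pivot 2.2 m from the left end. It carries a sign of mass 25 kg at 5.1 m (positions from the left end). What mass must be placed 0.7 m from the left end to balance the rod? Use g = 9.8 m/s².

Taking torques about the pivot (at 2.2 m from the left end):
Sign: 25 × 9.8 = 245 N down at 5.1 m → arm 2.9 m, τ = 245 × 2.9 = 710.5 N·m clockwise.
Net moment of known loads = 710.5 N·m clockwise.
An unknown mass m at 0.7 m has arm 1.5 m; its moment is m·g·1.5 counterclockwise.
For rotational equilibrium, m × 9.8 × 1.5 = 710.5, so m = 710.5 / (9.8 × 1.5) = 48.3 kg.

m ≈ 48.3 kg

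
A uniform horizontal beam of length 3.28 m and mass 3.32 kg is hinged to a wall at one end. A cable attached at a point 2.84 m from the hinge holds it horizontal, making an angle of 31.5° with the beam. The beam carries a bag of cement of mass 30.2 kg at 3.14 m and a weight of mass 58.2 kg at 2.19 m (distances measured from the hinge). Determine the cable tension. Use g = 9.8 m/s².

Taking torques about the hinge:
Beam weight: 3.32 × 9.8 = 32.54 N down at 1.64 m → arm 1.64 m, τ = 32.54 × 1.64 = 53.37 N·m clockwise.
Bag of cement: 30.2 × 9.8 = 296 N down at 3.14 m → arm 3.14 m, τ = 296 × 3.14 = 929.4 N·m clockwise.
Weight: 58.2 × 9.8 = 570.4 N down at 2.19 m → arm 2.19 m, τ = 570.4 × 2.19 = 1249 N·m clockwise.
Total clockwise load moment = 2232 N·m.
The cable tension T acts at 2.84 m; only its component perpendicular to the beam, T sinθ, produces torque. sin 31.5° = 0.5225.
Στ = 0 ⇒ T × 2.84 × 0.5225 = 2232 ⇒ T = 2232 / 1.484 = 1500 N.

T ≈ 1500 N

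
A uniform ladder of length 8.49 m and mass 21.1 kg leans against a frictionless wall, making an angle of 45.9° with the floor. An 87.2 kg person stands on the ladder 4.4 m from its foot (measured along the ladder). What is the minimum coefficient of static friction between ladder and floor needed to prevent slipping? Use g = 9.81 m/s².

μ_min ≈ 0.499

Take moments about the foot of the ladder.
Ladder weight 21.1×9.81 = 207 N acts at 4.245 m along the ladder; its horizontal arm is 4.245·cos45.9° = 2.954 m → τ = 611.5 N·m clockwise.
Person: 87.2×9.81 = 855.4 N at 4.4 m → arm 3.062 m → τ = 2619 N·m clockwise.
Wall normal N acts horizontally at the top; its moment arm is the height L sinθ = 8.49·sin45.9° = 6.097 m, counterclockwise.
For rotational equilibrium, N × 6.097 = 3230, so N = 529.8 N.
ΣFx = 0 ⇒ f = N_wall = 529.8 N. ΣFy = 0 ⇒ N_floor = 1062 N.
μ_min = f / N_floor = 529.8 / 1062 = 0.499.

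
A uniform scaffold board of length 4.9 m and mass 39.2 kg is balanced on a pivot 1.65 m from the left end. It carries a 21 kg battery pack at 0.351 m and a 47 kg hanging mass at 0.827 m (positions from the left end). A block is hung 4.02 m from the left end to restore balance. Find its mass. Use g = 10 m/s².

Sum moments about the pivot (at 1.65 m from the left end) (the support reaction has zero arm there).
Beam weight: 39.2 × 10 = 392 N down at 2.45 m → arm 0.8 m, τ = 392 × 0.8 = 313.6 N·m clockwise.
Battery pack: 21 × 10 = 210 N down at 0.351 m → arm 1.299 m, τ = 210 × 1.299 = 272.8 N·m counterclockwise.
Hanging mass: 47 × 10 = 470 N down at 0.827 m → arm 0.823 m, τ = 470 × 0.823 = 386.8 N·m counterclockwise.
Net moment of known loads = 346 N·m counterclockwise.
An unknown mass m at 4.02 m has arm 2.37 m; its moment is m·g·2.37 clockwise.
Balancing moments: m × 10 × 2.37 = 346, giving m = 346 / (10 × 2.37) = 14.6 kg.

m ≈ 14.6 kg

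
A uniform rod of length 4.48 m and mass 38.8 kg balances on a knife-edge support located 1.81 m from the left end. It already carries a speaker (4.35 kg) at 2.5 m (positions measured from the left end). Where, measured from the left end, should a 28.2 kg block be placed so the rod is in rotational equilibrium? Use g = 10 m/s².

x ≈ 1.11 m from the left end

Taking torques about the knife-edge support (at 1.81 m from the left end):
Beam weight: 38.8 × 10 = 388 N down at 2.24 m → arm 0.43 m, τ = 388 × 0.43 = 166.8 N·m clockwise.
Speaker: 4.35 × 10 = 43.5 N down at 2.5 m → arm 0.69 m, τ = 43.5 × 0.69 = 30.01 N·m clockwise.
Net moment of existing loads = 196.8 N·m clockwise.
The block weighs 28.2 × 10 = 282 N and must supply an equal counterclockwise moment, so its lever arm about the knife-edge support is 196.8 / 282 = 0.698 m.
That puts it at 1.81 − 0.698 = 1.11 m from the left end.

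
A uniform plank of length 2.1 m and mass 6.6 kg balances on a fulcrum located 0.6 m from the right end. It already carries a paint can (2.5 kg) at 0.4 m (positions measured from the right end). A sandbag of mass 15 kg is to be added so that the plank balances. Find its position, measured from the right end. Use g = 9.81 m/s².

x ≈ 0.435 m from the right end

Sum moments about the fulcrum (at 0.6 m from the right end) (the support reaction has zero arm there).
Beam weight: 6.6 × 9.81 = 64.75 N down at 1.05 m → arm 0.45 m, τ = 64.75 × 0.45 = 29.14 N·m counterclockwise.
Paint can: 2.5 × 9.81 = 24.53 N down at 0.4 m → arm 0.2 m, τ = 24.53 × 0.2 = 4.906 N·m clockwise.
Net moment of existing loads = 24.23 N·m counterclockwise.
The sandbag weighs 15 × 9.81 = 147.2 N and must supply an equal clockwise moment, so its lever arm about the fulcrum is 24.23 / 147.2 = 0.165 m.
That puts it at 0.6 − 0.165 = 0.435 m from the right end.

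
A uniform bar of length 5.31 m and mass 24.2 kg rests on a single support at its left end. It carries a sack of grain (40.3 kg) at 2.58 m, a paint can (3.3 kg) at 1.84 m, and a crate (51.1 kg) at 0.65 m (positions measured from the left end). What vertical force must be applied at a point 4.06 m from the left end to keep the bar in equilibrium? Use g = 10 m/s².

About the left end:
Beam weight: 24.2 × 10 = 242 N down at 2.655 m → arm 2.655 m, τ = 242 × 2.655 = 642.5 N·m clockwise.
Sack of grain: 40.3 × 10 = 403 N down at 2.58 m → arm 2.58 m, τ = 403 × 2.58 = 1040 N·m clockwise.
Paint can: 3.3 × 10 = 33 N down at 1.84 m → arm 1.84 m, τ = 33 × 1.84 = 60.72 N·m clockwise.
Crate: 51.1 × 10 = 511 N down at 0.65 m → arm 0.65 m, τ = 511 × 0.65 = 332.2 N·m clockwise.
Net moment of the loads = 2075 N·m clockwise.
The upward force F acts at a point 4.06 m from the left end, arm 4.06 m, giving F × 4.06 counterclockwise.
Στ = 0 ⇒ F × 4.06 = 2075 ⇒ F = 2075 / 4.06 = 511 N.

F ≈ 511 N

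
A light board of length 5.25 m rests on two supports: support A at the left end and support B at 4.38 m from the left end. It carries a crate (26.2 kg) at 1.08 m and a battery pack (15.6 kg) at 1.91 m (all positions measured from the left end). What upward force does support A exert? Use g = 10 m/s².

R_A ≈ 285 N

About support B:
Crate: 26.2 × 10 = 262 N down at 1.08 m → arm 3.3 m, τ = 262 × 3.3 = 864.6 N·m counterclockwise.
Battery pack: 15.6 × 10 = 156 N down at 1.91 m → arm 2.47 m, τ = 156 × 2.47 = 385.3 N·m counterclockwise.
Net load moment about support B = 1250 N·m counterclockwise.
Reaction R at support A is upward at 0 m, arm 4.38 m → moment R × 4.38 clockwise.
Balancing moments: R × 4.38 = 1250, giving R = 285 N.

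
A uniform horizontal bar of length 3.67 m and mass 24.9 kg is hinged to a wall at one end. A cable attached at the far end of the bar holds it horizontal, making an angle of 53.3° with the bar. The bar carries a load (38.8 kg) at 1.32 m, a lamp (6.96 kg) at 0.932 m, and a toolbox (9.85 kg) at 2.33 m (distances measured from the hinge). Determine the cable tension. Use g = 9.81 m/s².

T ≈ 421 N

Taking torques about the hinge:
Beam weight: 24.9 × 9.81 = 244.3 N down at 1.835 m → arm 1.835 m, τ = 244.3 × 1.835 = 448.3 N·m clockwise.
Load: 38.8 × 9.81 = 380.6 N down at 1.32 m → arm 1.32 m, τ = 380.6 × 1.32 = 502.4 N·m clockwise.
Lamp: 6.96 × 9.81 = 68.28 N down at 0.932 m → arm 0.932 m, τ = 68.28 × 0.932 = 63.64 N·m clockwise.
Toolbox: 9.85 × 9.81 = 96.63 N down at 2.33 m → arm 2.33 m, τ = 96.63 × 2.33 = 225.1 N·m clockwise.
Total clockwise load moment = 1239 N·m.
The cable tension T acts at 3.67 m; only its component perpendicular to the bar, T sinθ, produces torque. sin 53.3° = 0.8018.
Setting net torque to zero: T × 3.67 × 0.8018 = 1239 → T = 1239 / 2.943 = 421 N.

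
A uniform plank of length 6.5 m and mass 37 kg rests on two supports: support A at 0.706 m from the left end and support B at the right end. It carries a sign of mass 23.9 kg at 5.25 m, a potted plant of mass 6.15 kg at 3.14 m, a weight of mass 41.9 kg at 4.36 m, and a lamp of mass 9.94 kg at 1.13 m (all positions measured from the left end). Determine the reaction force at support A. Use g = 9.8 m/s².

Sum moments about support B (its reaction then has zero moment arm).
Beam weight: 37 × 9.8 = 362.6 N down at 3.25 m → arm 3.25 m, τ = 362.6 × 3.25 = 1178 N·m counterclockwise.
Sign: 23.9 × 9.8 = 234.2 N down at 5.25 m → arm 1.25 m, τ = 234.2 × 1.25 = 292.8 N·m counterclockwise.
Potted plant: 6.15 × 9.8 = 60.27 N down at 3.14 m → arm 3.36 m, τ = 60.27 × 3.36 = 202.5 N·m counterclockwise.
Weight: 41.9 × 9.8 = 410.6 N down at 4.36 m → arm 2.14 m, τ = 410.6 × 2.14 = 878.7 N·m counterclockwise.
Lamp: 9.94 × 9.8 = 97.41 N down at 1.13 m → arm 5.37 m, τ = 97.41 × 5.37 = 523.1 N·m counterclockwise.
Net load moment about support B = 3075 N·m counterclockwise.
Reaction R at support A is upward at 0.706 m, arm 5.794 m → moment R × 5.794 clockwise.
Balancing moments: R × 5.794 = 3075, giving R = 531 N.

R_A ≈ 531 N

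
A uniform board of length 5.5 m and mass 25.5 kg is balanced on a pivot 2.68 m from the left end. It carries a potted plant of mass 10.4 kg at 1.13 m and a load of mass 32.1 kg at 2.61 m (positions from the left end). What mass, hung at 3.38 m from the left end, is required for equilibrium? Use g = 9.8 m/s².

m ≈ 23.7 kg

Taking torques about the pivot (at 2.68 m from the left end):
Beam weight: 25.5 × 9.8 = 249.9 N down at 2.75 m → arm 0.07 m, τ = 249.9 × 0.07 = 17.49 N·m clockwise.
Potted plant: 10.4 × 9.8 = 101.9 N down at 1.13 m → arm 1.55 m, τ = 101.9 × 1.55 = 157.9 N·m counterclockwise.
Load: 32.1 × 9.8 = 314.6 N down at 2.61 m → arm 0.07 m, τ = 314.6 × 0.07 = 22.02 N·m counterclockwise.
Net moment of known loads = 162.4 N·m counterclockwise.
An unknown mass m at 3.38 m has arm 0.7 m; its moment is m·g·0.7 clockwise.
Setting net torque to zero: m × 9.8 × 0.7 = 162.4 → m = 162.4 / (9.8 × 0.7) = 23.7 kg.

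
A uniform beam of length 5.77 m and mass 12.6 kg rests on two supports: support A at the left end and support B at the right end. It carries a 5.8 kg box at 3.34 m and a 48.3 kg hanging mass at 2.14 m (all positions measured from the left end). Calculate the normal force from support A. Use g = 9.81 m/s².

R_A ≈ 384 N

Take moments about support B.
Beam weight: 12.6 × 9.81 = 123.6 N down at 2.885 m → arm 2.885 m, τ = 123.6 × 2.885 = 356.6 N·m counterclockwise.
Box: 5.8 × 9.81 = 56.9 N down at 3.34 m → arm 2.43 m, τ = 56.9 × 2.43 = 138.3 N·m counterclockwise.
Hanging mass: 48.3 × 9.81 = 473.8 N down at 2.14 m → arm 3.63 m, τ = 473.8 × 3.63 = 1720 N·m counterclockwise.
Net load moment about support B = 2215 N·m counterclockwise.
Reaction R at support A is upward at 0 m, arm 5.77 m → moment R × 5.77 clockwise.
For rotational equilibrium, R × 5.77 = 2215, so R = 384 N.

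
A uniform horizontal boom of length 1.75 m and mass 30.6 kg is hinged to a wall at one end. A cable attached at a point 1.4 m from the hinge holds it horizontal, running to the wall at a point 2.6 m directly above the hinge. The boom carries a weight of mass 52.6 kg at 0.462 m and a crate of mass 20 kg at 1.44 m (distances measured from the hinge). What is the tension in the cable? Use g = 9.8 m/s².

Sum moments about the hinge (the unknown hinge reaction has zero arm there).
Beam weight: 30.6 × 9.8 = 299.9 N down at 0.875 m → arm 0.875 m, τ = 299.9 × 0.875 = 262.4 N·m clockwise.
Weight: 52.6 × 9.8 = 515.5 N down at 0.462 m → arm 0.462 m, τ = 515.5 × 0.462 = 238.2 N·m clockwise.
Crate: 20 × 9.8 = 196 N down at 1.44 m → arm 1.44 m, τ = 196 × 1.44 = 282.2 N·m clockwise.
Total clockwise load moment = 782.8 N·m.
The cable tension T acts at 1.4 m; only its component perpendicular to the boom, T sinθ, produces torque. sinθ = h/√(h²+d²) = 2.6/√(2.6²+1.4²) = 0.8805.
For rotational equilibrium, T × 1.4 × 0.8805 = 782.8, so T = 782.8 / 1.233 = 635 N.

T ≈ 635 N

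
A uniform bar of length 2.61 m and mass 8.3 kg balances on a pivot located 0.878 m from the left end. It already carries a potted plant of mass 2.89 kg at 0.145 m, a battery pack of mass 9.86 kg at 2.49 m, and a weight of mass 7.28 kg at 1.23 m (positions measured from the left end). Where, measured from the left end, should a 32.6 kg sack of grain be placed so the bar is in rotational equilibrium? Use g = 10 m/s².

Take moments about the pivot (at 0.878 m from the left end).
Beam weight: 8.3 × 10 = 83 N down at 1.305 m → arm 0.427 m, τ = 83 × 0.427 = 35.44 N·m clockwise.
Potted plant: 2.89 × 10 = 28.9 N down at 0.145 m → arm 0.733 m, τ = 28.9 × 0.733 = 21.18 N·m counterclockwise.
Battery pack: 9.86 × 10 = 98.6 N down at 2.49 m → arm 1.612 m, τ = 98.6 × 1.612 = 158.9 N·m clockwise.
Weight: 7.28 × 10 = 72.8 N down at 1.23 m → arm 0.352 m, τ = 72.8 × 0.352 = 25.63 N·m clockwise.
Net moment of existing loads = 198.8 N·m clockwise.
The sack of grain weighs 32.6 × 10 = 326 N and must supply an equal counterclockwise moment, so its lever arm about the pivot is 198.8 / 326 = 0.61 m.
That puts it at 0.878 − 0.61 = 0.268 m from the left end.

x ≈ 0.268 m from the left end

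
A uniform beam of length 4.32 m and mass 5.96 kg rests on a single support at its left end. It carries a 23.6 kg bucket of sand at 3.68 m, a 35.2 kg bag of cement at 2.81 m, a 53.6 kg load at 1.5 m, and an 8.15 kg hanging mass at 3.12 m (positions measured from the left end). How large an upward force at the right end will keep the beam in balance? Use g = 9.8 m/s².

Sum moments about the left end (the unknown pivot reaction has zero arm there).
Beam weight: 5.96 × 9.8 = 58.41 N down at 2.16 m → arm 2.16 m, τ = 58.41 × 2.16 = 126.2 N·m clockwise.
Bucket of sand: 23.6 × 9.8 = 231.3 N down at 3.68 m → arm 3.68 m, τ = 231.3 × 3.68 = 851.2 N·m clockwise.
Bag of cement: 35.2 × 9.8 = 345 N down at 2.81 m → arm 2.81 m, τ = 345 × 2.81 = 969.5 N·m clockwise.
Load: 53.6 × 9.8 = 525.3 N down at 1.5 m → arm 1.5 m, τ = 525.3 × 1.5 = 787.9 N·m clockwise.
Hanging mass: 8.15 × 9.8 = 79.87 N down at 3.12 m → arm 3.12 m, τ = 79.87 × 3.12 = 249.2 N·m clockwise.
Net moment of the loads = 2984 N·m clockwise.
The upward force F acts at the right end, arm 4.32 m, giving F × 4.32 counterclockwise.
Setting net torque to zero: F × 4.32 = 2984 → F = 2984 / 4.32 = 691 N.

F ≈ 691 N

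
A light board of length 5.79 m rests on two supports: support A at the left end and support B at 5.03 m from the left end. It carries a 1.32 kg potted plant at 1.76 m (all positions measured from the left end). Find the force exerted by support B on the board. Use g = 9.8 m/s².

R_B ≈ 4.53 N

About support A:
Potted plant: 1.32 × 9.8 = 12.94 N down at 1.76 m → arm 1.76 m, τ = 12.94 × 1.76 = 22.77 N·m clockwise.
Net load moment about support A = 22.77 N·m clockwise.
Reaction R at support B is upward at 5.03 m, arm 5.03 m → moment R × 5.03 counterclockwise.
Setting net torque to zero: R × 5.03 = 22.77 → R = 4.53 N.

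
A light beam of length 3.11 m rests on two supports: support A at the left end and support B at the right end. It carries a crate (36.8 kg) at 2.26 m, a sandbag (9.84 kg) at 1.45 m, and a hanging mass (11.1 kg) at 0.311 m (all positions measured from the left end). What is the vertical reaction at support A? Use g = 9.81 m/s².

R_A ≈ 248 N

Take moments about support B.
Crate: 36.8 × 9.81 = 361 N down at 2.26 m → arm 0.85 m, τ = 361 × 0.85 = 306.8 N·m counterclockwise.
Sandbag: 9.84 × 9.81 = 96.53 N down at 1.45 m → arm 1.66 m, τ = 96.53 × 1.66 = 160.2 N·m counterclockwise.
Hanging mass: 11.1 × 9.81 = 108.9 N down at 0.311 m → arm 2.799 m, τ = 108.9 × 2.799 = 304.8 N·m counterclockwise.
Net load moment about support B = 771.8 N·m counterclockwise.
Reaction R at support A is upward at 0 m, arm 3.11 m → moment R × 3.11 clockwise.
Setting net torque to zero: R × 3.11 = 771.8 → R = 248 N.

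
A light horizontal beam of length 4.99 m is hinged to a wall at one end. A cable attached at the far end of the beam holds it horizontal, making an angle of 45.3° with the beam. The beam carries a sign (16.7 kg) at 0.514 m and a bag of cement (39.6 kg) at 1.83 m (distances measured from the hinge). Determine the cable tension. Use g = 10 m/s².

T ≈ 229 N

Take moments about the hinge.
Sign: 16.7 × 10 = 167 N down at 0.514 m → arm 0.514 m, τ = 167 × 0.514 = 85.84 N·m clockwise.
Bag of cement: 39.6 × 10 = 396 N down at 1.83 m → arm 1.83 m, τ = 396 × 1.83 = 724.7 N·m clockwise.
Total clockwise load moment = 810.5 N·m.
The cable tension T acts at 4.99 m; only its component perpendicular to the beam, T sinθ, produces torque. sin 45.3° = 0.7108.
Στ = 0 ⇒ T × 4.99 × 0.7108 = 810.5 ⇒ T = 810.5 / 3.547 = 229 N.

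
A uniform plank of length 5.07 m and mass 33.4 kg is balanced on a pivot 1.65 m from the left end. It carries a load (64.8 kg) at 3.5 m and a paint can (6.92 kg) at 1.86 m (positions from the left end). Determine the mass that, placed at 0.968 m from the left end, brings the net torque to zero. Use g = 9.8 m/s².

About the pivot (at 1.65 m from the left end):
Beam weight: 33.4 × 9.8 = 327.3 N down at 2.535 m → arm 0.885 m, τ = 327.3 × 0.885 = 289.7 N·m clockwise.
Load: 64.8 × 9.8 = 635 N down at 3.5 m → arm 1.85 m, τ = 635 × 1.85 = 1175 N·m clockwise.
Paint can: 6.92 × 9.8 = 67.82 N down at 1.86 m → arm 0.21 m, τ = 67.82 × 0.21 = 14.24 N·m clockwise.
Net moment of known loads = 1479 N·m clockwise.
An unknown mass m at 0.968 m has arm 0.682 m; its moment is m·g·0.682 counterclockwise.
Setting net torque to zero: m × 9.8 × 0.682 = 1479 → m = 1479 / (9.8 × 0.682) = 221 kg.

m ≈ 221 kg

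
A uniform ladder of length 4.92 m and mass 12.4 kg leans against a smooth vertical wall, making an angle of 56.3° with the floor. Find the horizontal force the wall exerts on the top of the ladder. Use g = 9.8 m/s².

Sum moments about the foot of the ladder (the floor normal and friction both act there and drop out).
Ladder weight 12.4×9.8 = 121.5 N acts at 2.46 m along the ladder; its horizontal arm is 2.46·cos56.3° = 1.365 m → τ = 165.8 N·m clockwise.
Wall normal N acts horizontally at the top; its moment arm is the height L sinθ = 4.92·sin56.3° = 4.093 m, counterclockwise.
Στ = 0 ⇒ N × 4.093 = 165.8 ⇒ N = 40.5 N.

N_wall ≈ 40.5 N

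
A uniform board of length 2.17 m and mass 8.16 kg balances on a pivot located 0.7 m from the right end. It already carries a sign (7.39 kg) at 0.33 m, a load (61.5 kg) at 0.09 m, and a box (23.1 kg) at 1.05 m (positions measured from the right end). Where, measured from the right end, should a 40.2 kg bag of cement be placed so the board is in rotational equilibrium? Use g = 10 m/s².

Take moments about the pivot (at 0.7 m from the right end).
Beam weight: 8.16 × 10 = 81.6 N down at 1.085 m → arm 0.385 m, τ = 81.6 × 0.385 = 31.42 N·m counterclockwise.
Sign: 7.39 × 10 = 73.9 N down at 0.33 m → arm 0.37 m, τ = 73.9 × 0.37 = 27.34 N·m clockwise.
Load: 61.5 × 10 = 615 N down at 0.09 m → arm 0.61 m, τ = 615 × 0.61 = 375.1 N·m clockwise.
Box: 23.1 × 10 = 231 N down at 1.05 m → arm 0.35 m, τ = 231 × 0.35 = 80.85 N·m counterclockwise.
Net moment of existing loads = 290.2 N·m clockwise.
The bag of cement weighs 40.2 × 10 = 402 N and must supply an equal counterclockwise moment, so its lever arm about the pivot is 290.2 / 402 = 0.722 m.
That puts it at 0.7 + 0.722 = 1.42 m from the right end.

x ≈ 1.42 m from the right end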